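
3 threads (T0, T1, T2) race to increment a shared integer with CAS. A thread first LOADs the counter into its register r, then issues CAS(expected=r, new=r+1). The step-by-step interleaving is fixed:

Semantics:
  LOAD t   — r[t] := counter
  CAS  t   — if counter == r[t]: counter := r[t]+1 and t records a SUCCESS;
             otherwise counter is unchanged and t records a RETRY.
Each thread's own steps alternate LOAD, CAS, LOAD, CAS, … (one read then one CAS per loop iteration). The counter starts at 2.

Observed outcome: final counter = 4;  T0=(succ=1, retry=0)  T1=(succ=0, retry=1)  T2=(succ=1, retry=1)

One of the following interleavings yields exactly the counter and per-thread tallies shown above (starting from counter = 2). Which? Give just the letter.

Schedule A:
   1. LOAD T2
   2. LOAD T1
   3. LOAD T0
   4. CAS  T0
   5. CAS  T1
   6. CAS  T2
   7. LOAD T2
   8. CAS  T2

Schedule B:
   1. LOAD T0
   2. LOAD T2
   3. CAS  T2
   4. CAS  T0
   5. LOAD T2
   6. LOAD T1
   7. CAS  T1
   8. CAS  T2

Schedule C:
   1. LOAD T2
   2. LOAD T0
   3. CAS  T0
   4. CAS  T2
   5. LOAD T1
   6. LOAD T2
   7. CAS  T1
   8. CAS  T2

Run A:
T2 LOAD — after: cnt=2, r=2 — load
T1 LOAD — after: cnt=2, r=2 — load
T0 LOAD — after: cnt=2, r=2 — load
T0 CAS — after: cnt=3, r=2 — ok
T1 CAS — after: cnt=3, r=2 — retry
T2 CAS — after: cnt=3, r=2 — retry
T2 LOAD — after: cnt=3, r=3 — load
T2 CAS — after: cnt=4, r=3 — ok

A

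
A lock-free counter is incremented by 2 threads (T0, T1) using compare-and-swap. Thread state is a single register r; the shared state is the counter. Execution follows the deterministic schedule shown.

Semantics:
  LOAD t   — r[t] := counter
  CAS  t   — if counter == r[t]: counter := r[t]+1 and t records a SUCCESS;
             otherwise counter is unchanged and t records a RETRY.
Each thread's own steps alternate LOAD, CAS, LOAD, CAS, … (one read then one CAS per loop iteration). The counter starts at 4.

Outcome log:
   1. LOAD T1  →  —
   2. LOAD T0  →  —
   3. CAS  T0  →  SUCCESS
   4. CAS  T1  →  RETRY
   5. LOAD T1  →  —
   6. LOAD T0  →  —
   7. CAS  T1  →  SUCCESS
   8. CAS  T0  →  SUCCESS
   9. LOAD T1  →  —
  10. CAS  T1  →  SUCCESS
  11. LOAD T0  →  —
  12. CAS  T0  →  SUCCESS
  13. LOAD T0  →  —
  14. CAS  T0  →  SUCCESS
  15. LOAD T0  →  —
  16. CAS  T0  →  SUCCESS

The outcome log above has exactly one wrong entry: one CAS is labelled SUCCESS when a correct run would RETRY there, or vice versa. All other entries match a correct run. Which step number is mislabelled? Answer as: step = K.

step = 8

Correct run:
step 1: T1 LOAD ⇒ load; ctr=4 reg=4
step 2: T0 LOAD ⇒ load; ctr=4 reg=4
step 3: T0 CAS ⇒ ok; ctr=5 reg=4
step 4: T1 CAS ⇒ retry; ctr=5 reg=4
step 5: T1 LOAD ⇒ load; ctr=5 reg=5
step 6: T0 LOAD ⇒ load; ctr=5 reg=5
step 7: T1 CAS ⇒ ok; ctr=6 reg=5
step 8: T0 CAS ⇒ retry; ctr=6 reg=5
step 9: T1 LOAD ⇒ load; ctr=6 reg=6
step 10: T1 CAS ⇒ ok; ctr=7 reg=6
step 11: T0 LOAD ⇒ load; ctr=7 reg=7
step 12: T0 CAS ⇒ ok; ctr=8 reg=7
step 13: T0 LOAD ⇒ load; ctr=8 reg=8
step 14: T0 CAS ⇒ ok; ctr=9 reg=8
step 15: T0 LOAD ⇒ load; ctr=9 reg=9
step 16: T0 CAS ⇒ ok; ctr=10 reg=9
Flip is step 8.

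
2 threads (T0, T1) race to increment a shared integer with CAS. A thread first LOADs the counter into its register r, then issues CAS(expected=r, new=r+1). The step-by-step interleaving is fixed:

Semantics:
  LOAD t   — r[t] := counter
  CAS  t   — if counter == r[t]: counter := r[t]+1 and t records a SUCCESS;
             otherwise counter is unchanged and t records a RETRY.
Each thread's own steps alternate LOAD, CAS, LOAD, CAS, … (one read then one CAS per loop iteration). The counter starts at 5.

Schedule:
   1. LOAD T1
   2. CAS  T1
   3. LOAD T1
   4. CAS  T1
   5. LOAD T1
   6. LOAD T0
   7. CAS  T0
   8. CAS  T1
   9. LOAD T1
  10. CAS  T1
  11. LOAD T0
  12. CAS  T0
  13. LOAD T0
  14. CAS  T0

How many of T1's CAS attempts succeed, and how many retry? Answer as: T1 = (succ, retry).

   1) LOAD T1:  M=5  r_T1=5
   2) CAS  T1:  M=6  r_T1=5 ✓
   3) LOAD T1:  M=6  r_T1=6
   4) CAS  T1:  M=7  r_T1=6 ✓
   5) LOAD T1:  M=7  r_T1=7
   6) LOAD T0:  M=7  r_T0=7
   7) CAS  T0:  M=8  r_T0=7 ✓
   8) CAS  T1:  M=8  r_T1=7 ✗
   9) LOAD T1:  M=8  r_T1=8
  10) CAS  T1:  M=9  r_T1=8 ✓
  11) LOAD T0:  M=9  r_T0=9
  12) CAS  T0:  M=10  r_T0=9 ✓
  13) LOAD T0:  M=10  r_T0=10
  14) CAS  T0:  M=11  r_T0=10 ✓

T1 = (3, 1)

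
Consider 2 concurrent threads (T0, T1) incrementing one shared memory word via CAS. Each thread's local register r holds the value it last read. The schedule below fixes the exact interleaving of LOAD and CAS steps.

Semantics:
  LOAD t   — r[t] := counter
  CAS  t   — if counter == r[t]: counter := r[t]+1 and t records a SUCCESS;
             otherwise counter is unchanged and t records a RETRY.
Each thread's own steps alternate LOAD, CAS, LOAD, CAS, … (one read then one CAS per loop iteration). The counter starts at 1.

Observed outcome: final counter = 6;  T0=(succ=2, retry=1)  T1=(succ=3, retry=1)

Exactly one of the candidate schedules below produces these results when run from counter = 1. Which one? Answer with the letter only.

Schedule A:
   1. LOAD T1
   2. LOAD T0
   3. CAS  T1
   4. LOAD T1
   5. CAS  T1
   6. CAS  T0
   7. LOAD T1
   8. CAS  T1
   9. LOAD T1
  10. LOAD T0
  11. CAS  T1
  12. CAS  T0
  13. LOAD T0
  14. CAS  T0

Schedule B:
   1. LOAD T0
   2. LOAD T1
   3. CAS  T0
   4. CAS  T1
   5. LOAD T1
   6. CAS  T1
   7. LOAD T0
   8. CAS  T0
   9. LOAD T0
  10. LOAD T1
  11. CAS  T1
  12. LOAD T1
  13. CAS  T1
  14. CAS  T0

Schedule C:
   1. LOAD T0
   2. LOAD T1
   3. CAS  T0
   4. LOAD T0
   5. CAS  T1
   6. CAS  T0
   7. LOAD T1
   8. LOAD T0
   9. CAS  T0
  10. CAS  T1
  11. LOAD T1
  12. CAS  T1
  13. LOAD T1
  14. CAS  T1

Run B:
#1 T0 reads 1
#2 T1 reads 1
#3 T0 CAS(1→2) writes; counter now 2
#4 T1 CAS(1→2) fails; counter now 2
#5 T1 reads 2
#6 T1 CAS(2→3) writes; counter now 3
#7 T0 reads 3
#8 T0 CAS(3→4) writes; counter now 4
#9 T0 reads 4
#10 T1 reads 4
#11 T1 CAS(4→5) writes; counter now 5
#12 T1 reads 5
#13 T1 CAS(5→6) writes; counter now 6
#14 T0 CAS(4→5) fails; counter now 6

B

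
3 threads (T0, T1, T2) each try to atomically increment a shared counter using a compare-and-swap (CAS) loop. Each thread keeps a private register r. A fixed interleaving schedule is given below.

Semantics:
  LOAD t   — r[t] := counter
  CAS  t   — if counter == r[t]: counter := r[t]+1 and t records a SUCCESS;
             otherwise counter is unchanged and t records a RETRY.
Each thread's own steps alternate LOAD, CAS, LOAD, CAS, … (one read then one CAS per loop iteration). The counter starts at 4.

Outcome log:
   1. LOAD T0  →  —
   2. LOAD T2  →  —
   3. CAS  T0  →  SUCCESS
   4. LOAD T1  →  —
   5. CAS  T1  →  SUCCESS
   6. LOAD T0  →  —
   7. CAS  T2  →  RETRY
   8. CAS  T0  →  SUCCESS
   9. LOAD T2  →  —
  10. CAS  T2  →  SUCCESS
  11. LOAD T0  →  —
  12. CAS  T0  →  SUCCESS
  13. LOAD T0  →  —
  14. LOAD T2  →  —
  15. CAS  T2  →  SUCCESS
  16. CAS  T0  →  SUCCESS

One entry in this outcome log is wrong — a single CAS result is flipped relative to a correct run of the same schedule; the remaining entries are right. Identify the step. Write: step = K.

step = 16

Correct run:
1. LOAD T0 → mem=4 r[T0]=4 [LOAD]
2. LOAD T2 → mem=4 r[T2]=4 [LOAD]
3. CAS T0 → mem=5 r[T0]=4 [OK]
4. LOAD T1 → mem=5 r[T1]=5 [LOAD]
5. CAS T1 → mem=6 r[T1]=5 [OK]
6. LOAD T0 → mem=6 r[T0]=6 [LOAD]
7. CAS T2 → mem=6 r[T2]=4 [RETRY]
8. CAS T0 → mem=7 r[T0]=6 [OK]
9. LOAD T2 → mem=7 r[T2]=7 [LOAD]
10. CAS T2 → mem=8 r[T2]=7 [OK]
11. LOAD T0 → mem=8 r[T0]=8 [LOAD]
12. CAS T0 → mem=9 r[T0]=8 [OK]
13. LOAD T0 → mem=9 r[T0]=9 [LOAD]
14. LOAD T2 → mem=9 r[T2]=9 [LOAD]
15. CAS T2 → mem=10 r[T2]=9 [OK]
16. CAS T0 → mem=10 r[T0]=9 [RETRY]
Mismatch at 16.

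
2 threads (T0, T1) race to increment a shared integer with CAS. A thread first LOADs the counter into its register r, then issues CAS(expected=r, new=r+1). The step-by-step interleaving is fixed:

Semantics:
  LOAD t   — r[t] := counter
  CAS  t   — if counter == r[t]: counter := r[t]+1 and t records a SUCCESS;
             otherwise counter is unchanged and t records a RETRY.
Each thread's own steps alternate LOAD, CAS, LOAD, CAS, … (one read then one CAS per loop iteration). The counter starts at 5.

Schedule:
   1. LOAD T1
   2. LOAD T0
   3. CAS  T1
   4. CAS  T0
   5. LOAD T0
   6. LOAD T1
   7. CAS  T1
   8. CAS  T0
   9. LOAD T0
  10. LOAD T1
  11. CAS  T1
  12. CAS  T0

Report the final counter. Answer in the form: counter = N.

counter = 8

   1) LOAD T1:  M=5  r_T1=5
   2) LOAD T0:  M=5  r_T0=5
   3) CAS  T1:  M=6  r_T1=5 ✓
   4) CAS  T0:  M=6  r_T0=5 ✗
   5) LOAD T0:  M=6  r_T0=6
   6) LOAD T1:  M=6  r_T1=6
   7) CAS  T1:  M=7  r_T1=6 ✓
   8) CAS  T0:  M=7  r_T0=6 ✗
   9) LOAD T0:  M=7  r_T0=7
  10) LOAD T1:  M=7  r_T1=7
  11) CAS  T1:  M=8  r_T1=7 ✓
  12) CAS  T0:  M=8  r_T0=7 ✗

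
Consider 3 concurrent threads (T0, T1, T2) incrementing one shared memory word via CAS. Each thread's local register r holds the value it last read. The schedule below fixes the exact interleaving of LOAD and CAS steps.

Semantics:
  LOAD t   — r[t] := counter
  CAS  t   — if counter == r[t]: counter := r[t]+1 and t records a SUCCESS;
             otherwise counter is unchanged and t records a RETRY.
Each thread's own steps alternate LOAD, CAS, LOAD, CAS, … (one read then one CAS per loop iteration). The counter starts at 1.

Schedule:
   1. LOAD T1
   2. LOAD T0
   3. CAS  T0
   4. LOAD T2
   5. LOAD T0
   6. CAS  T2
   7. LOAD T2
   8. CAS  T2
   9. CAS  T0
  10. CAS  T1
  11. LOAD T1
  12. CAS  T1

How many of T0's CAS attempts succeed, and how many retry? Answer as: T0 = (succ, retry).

   1) LOAD T1:  M=1  r_T1=1
   2) LOAD T0:  M=1  r_T0=1
   3) CAS  T0:  M=2  r_T0=1 ✓
   4) LOAD T2:  M=2  r_T2=2
   5) LOAD T0:  M=2  r_T0=2
   6) CAS  T2:  M=3  r_T2=2 ✓
   7) LOAD T2:  M=3  r_T2=3
   8) CAS  T2:  M=4  r_T2=3 ✓
   9) CAS  T0:  M=4  r_T0=2 ✗
  10) CAS  T1:  M=4  r_T1=1 ✗
  11) LOAD T1:  M=4  r_T1=4
  12) CAS  T1:  M=5  r_T1=4 ✓

T0 = (1, 1)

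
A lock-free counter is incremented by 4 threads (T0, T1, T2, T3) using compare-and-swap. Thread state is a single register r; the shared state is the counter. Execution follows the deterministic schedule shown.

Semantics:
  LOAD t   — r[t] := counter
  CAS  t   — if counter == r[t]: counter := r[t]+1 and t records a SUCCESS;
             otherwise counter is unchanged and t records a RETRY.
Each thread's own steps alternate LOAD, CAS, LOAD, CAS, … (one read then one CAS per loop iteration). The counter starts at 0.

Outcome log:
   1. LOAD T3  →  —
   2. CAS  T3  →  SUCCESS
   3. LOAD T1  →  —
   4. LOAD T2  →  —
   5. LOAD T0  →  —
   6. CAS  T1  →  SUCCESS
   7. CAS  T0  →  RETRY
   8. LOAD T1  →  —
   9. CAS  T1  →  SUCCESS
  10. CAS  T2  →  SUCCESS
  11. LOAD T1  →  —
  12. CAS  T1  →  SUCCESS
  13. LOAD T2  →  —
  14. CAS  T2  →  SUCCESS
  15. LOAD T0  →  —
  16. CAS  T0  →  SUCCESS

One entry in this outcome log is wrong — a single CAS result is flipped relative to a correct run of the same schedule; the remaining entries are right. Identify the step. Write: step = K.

Reference trace:
1. LOAD T3 → mem=0 r[T3]=0 [LOAD]
2. CAS T3 → mem=1 r[T3]=0 [OK]
3. LOAD T1 → mem=1 r[T1]=1 [LOAD]
4. LOAD T2 → mem=1 r[T2]=1 [LOAD]
5. LOAD T0 → mem=1 r[T0]=1 [LOAD]
6. CAS T1 → mem=2 r[T1]=1 [OK]
7. CAS T0 → mem=2 r[T0]=1 [RETRY]
8. LOAD T1 → mem=2 r[T1]=2 [LOAD]
9. CAS T1 → mem=3 r[T1]=2 [OK]
10. CAS T2 → mem=3 r[T2]=1 [RETRY]
11. LOAD T1 → mem=3 r[T1]=3 [LOAD]
12. CAS T1 → mem=4 r[T1]=3 [OK]
13. LOAD T2 → mem=4 r[T2]=4 [LOAD]
14. CAS T2 → mem=5 r[T2]=4 [OK]
15. LOAD T0 → mem=5 r[T0]=5 [LOAD]
16. CAS T0 → mem=6 r[T0]=5 [OK]
Flip is step 10.

step = 10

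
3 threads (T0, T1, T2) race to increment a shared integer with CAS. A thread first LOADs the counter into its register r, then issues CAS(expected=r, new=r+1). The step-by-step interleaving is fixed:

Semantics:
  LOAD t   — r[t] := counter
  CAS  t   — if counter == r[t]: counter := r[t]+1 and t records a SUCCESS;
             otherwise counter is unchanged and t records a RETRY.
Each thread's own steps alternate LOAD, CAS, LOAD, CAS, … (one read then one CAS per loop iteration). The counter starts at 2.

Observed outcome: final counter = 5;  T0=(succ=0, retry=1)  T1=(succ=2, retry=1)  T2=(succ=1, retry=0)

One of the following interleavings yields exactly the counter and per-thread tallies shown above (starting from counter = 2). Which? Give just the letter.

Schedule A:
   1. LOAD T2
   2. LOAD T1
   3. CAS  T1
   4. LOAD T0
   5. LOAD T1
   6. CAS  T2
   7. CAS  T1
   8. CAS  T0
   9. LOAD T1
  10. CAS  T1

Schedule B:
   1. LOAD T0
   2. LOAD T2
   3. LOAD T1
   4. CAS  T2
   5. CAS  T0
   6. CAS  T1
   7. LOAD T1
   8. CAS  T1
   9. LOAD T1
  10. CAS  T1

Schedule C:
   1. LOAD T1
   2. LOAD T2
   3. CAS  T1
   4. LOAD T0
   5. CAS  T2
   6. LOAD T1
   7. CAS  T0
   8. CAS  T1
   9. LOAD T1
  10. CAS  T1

B

Tracing schedule B:
step 1: T0 LOAD ⇒ load; ctr=2 reg=2
step 2: T2 LOAD ⇒ load; ctr=2 reg=2
step 3: T1 LOAD ⇒ load; ctr=2 reg=2
step 4: T2 CAS ⇒ ok; ctr=3 reg=2
step 5: T0 CAS ⇒ retry; ctr=3 reg=2
step 6: T1 CAS ⇒ retry; ctr=3 reg=2
step 7: T1 LOAD ⇒ load; ctr=3 reg=3
step 8: T1 CAS ⇒ ok; ctr=4 reg=3
step 9: T1 LOAD ⇒ load; ctr=4 reg=4
step 10: T1 CAS ⇒ ok; ctr=5 reg=4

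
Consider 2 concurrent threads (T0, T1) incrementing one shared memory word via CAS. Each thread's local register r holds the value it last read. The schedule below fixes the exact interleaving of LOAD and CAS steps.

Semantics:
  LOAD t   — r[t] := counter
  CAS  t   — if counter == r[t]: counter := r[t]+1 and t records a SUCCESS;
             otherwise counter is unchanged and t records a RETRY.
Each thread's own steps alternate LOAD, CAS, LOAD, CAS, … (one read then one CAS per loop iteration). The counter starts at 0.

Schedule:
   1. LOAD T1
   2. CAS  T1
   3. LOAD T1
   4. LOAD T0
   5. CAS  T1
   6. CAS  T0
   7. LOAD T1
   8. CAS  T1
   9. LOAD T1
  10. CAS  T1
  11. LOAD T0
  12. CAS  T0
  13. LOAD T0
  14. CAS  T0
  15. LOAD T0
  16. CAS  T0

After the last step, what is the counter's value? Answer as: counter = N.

counter = 7

   1) LOAD T1:  M=0  r_T1=0
   2) CAS  T1:  M=1  r_T1=0 ✓
   3) LOAD T1:  M=1  r_T1=1
   4) LOAD T0:  M=1  r_T0=1
   5) CAS  T1:  M=2  r_T1=1 ✓
   6) CAS  T0:  M=2  r_T0=1 ✗
   7) LOAD T1:  M=2  r_T1=2
   8) CAS  T1:  M=3  r_T1=2 ✓
   9) LOAD T1:  M=3  r_T1=3
  10) CAS  T1:  M=4  r_T1=3 ✓
  11) LOAD T0:  M=4  r_T0=4
  12) CAS  T0:  M=5  r_T0=4 ✓
  13) LOAD T0:  M=5  r_T0=5
  14) CAS  T0:  M=6  r_T0=5 ✓
  15) LOAD T0:  M=6  r_T0=6
  16) CAS  T0:  M=7  r_T0=6 ✓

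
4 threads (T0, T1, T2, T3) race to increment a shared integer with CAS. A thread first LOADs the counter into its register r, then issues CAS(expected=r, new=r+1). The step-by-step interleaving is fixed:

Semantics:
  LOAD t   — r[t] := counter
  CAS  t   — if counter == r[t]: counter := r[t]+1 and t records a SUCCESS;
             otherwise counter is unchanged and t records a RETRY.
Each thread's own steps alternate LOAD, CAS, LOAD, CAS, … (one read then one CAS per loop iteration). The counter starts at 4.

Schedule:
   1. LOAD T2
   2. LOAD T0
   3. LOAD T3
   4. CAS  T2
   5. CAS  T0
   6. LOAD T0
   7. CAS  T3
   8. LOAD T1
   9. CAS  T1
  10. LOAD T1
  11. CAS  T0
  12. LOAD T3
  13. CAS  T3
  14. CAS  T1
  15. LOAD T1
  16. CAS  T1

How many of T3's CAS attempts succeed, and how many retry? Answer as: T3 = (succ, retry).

T3 = (1, 1)

[1] T2.load  rd  (counter 4, T2.r 4)
[2] T0.load  rd  (counter 4, T0.r 4)
[3] T3.load  rd  (counter 4, T3.r 4)
[4] T2.cas  hit  (counter 5, T2.r 4)
[5] T0.cas  miss  (counter 5, T0.r 4)
[6] T0.load  rd  (counter 5, T0.r 5)
[7] T3.cas  miss  (counter 5, T3.r 4)
[8] T1.load  rd  (counter 5, T1.r 5)
[9] T1.cas  hit  (counter 6, T1.r 5)
[10] T1.load  rd  (counter 6, T1.r 6)
[11] T0.cas  miss  (counter 6, T0.r 5)
[12] T3.load  rd  (counter 6, T3.r 6)
[13] T3.cas  hit  (counter 7, T3.r 6)
[14] T1.cas  miss  (counter 7, T1.r 6)
[15] T1.load  rd  (counter 7, T1.r 7)
[16] T1.cas  hit  (counter 8, T1.r 7)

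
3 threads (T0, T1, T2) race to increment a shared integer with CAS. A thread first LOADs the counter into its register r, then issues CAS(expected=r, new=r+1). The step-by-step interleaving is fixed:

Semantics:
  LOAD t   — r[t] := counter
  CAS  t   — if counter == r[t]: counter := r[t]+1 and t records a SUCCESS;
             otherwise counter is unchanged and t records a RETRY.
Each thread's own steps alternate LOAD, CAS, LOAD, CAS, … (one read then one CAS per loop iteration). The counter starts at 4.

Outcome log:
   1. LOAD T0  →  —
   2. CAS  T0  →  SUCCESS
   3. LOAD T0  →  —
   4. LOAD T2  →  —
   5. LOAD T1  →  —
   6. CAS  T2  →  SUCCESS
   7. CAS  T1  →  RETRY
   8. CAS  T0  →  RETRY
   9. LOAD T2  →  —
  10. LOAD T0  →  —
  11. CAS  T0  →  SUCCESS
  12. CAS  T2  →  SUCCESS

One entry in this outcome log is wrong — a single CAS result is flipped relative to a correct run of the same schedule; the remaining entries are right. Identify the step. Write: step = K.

step = 12

Reference trace:
#1 T0 reads 4
#2 T0 CAS(4→5) writes; counter now 5
#3 T0 reads 5
#4 T2 reads 5
#5 T1 reads 5
#6 T2 CAS(5→6) writes; counter now 6
#7 T1 CAS(5→6) fails; counter now 6
#8 T0 CAS(5→6) fails; counter now 6
#9 T2 reads 6
#10 T0 reads 6
#11 T0 CAS(6→7) writes; counter now 7
#12 T2 CAS(6→7) fails; counter now 7
Log disagrees first at step 12.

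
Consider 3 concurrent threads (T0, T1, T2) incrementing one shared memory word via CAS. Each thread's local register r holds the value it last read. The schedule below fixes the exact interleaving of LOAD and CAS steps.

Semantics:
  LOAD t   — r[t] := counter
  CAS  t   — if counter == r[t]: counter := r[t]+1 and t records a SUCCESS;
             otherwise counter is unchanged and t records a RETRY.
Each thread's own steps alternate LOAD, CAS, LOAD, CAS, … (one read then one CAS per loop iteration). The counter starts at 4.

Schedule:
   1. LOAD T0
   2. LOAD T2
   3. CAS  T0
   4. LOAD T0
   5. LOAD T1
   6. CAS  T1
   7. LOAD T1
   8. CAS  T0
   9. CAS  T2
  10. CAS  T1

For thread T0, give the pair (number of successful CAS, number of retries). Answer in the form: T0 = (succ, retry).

T0 = (1, 1)

#1 T0 reads 4
#2 T2 reads 4
#3 T0 CAS(4→5) writes; counter now 5
#4 T0 reads 5
#5 T1 reads 5
#6 T1 CAS(5→6) writes; counter now 6
#7 T1 reads 6
#8 T0 CAS(5→6) fails; counter now 6
#9 T2 CAS(4→5) fails; counter now 6
#10 T1 CAS(6→7) writes; counter now 7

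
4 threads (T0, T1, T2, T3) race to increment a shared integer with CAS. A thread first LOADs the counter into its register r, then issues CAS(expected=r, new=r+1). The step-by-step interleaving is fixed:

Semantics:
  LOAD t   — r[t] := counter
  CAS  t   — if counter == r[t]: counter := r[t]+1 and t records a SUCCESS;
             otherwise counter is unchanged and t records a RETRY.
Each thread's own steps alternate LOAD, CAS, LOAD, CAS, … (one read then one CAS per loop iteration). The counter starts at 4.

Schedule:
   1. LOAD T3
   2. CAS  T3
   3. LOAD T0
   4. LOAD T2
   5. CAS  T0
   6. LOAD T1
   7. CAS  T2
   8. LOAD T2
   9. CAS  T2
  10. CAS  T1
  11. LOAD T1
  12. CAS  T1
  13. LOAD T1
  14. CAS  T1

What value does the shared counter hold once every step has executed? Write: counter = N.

counter = 9

   1) LOAD T3:  M=4  r_T3=4
   2) CAS  T3:  M=5  r_T3=4 ✓
   3) LOAD T0:  M=5  r_T0=5
   4) LOAD T2:  M=5  r_T2=5
   5) CAS  T0:  M=6  r_T0=5 ✓
   6) LOAD T1:  M=6  r_T1=6
   7) CAS  T2:  M=6  r_T2=5 ✗
   8) LOAD T2:  M=6  r_T2=6
   9) CAS  T2:  M=7  r_T2=6 ✓
  10) CAS  T1:  M=7  r_T1=6 ✗
  11) LOAD T1:  M=7  r_T1=7
  12) CAS  T1:  M=8  r_T1=7 ✓
  13) LOAD T1:  M=8  r_T1=8
  14) CAS  T1:  M=9  r_T1=8 ✓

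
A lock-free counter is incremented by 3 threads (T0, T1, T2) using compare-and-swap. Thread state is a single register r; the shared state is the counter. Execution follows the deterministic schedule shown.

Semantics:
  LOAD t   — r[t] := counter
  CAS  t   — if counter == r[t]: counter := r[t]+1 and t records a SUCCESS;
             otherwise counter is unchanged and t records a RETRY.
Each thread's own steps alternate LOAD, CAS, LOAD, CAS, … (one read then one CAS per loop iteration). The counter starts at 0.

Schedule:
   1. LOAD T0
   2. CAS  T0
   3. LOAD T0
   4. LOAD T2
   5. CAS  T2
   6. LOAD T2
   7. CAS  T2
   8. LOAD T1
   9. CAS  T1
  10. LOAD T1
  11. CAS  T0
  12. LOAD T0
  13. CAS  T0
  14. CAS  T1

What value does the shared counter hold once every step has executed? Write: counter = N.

[1] T0.load  rd  (counter 0, T0.r 0)
[2] T0.cas  hit  (counter 1, T0.r 0)
[3] T0.load  rd  (counter 1, T0.r 1)
[4] T2.load  rd  (counter 1, T2.r 1)
[5] T2.cas  hit  (counter 2, T2.r 1)
[6] T2.load  rd  (counter 2, T2.r 2)
[7] T2.cas  hit  (counter 3, T2.r 2)
[8] T1.load  rd  (counter 3, T1.r 3)
[9] T1.cas  hit  (counter 4, T1.r 3)
[10] T1.load  rd  (counter 4, T1.r 4)
[11] T0.cas  miss  (counter 4, T0.r 1)
[12] T0.load  rd  (counter 4, T0.r 4)
[13] T0.cas  hit  (counter 5, T0.r 4)
[14] T1.cas  miss  (counter 5, T1.r 4)

counter = 5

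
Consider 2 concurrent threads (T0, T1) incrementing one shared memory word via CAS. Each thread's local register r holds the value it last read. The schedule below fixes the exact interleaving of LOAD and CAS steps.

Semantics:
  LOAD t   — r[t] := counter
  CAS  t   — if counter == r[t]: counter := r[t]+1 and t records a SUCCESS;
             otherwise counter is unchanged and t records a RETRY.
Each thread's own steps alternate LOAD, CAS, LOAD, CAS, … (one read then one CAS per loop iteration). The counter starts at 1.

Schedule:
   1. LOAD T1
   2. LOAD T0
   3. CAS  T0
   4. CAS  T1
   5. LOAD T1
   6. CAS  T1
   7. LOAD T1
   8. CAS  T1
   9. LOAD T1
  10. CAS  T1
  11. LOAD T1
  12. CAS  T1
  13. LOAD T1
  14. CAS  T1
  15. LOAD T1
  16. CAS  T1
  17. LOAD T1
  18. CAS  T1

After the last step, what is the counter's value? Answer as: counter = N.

counter = 9

[1] T1.load  rd  (counter 1, T1.r 1)
[2] T0.load  rd  (counter 1, T0.r 1)
[3] T0.cas  hit  (counter 2, T0.r 1)
[4] T1.cas  miss  (counter 2, T1.r 1)
[5] T1.load  rd  (counter 2, T1.r 2)
[6] T1.cas  hit  (counter 3, T1.r 2)
[7] T1.load  rd  (counter 3, T1.r 3)
[8] T1.cas  hit  (counter 4, T1.r 3)
[9] T1.load  rd  (counter 4, T1.r 4)
[10] T1.cas  hit  (counter 5, T1.r 4)
[11] T1.load  rd  (counter 5, T1.r 5)
[12] T1.cas  hit  (counter 6, T1.r 5)
[13] T1.load  rd  (counter 6, T1.r 6)
[14] T1.cas  hit  (counter 7, T1.r 6)
[15] T1.load  rd  (counter 7, T1.r 7)
[16] T1.cas  hit  (counter 8, T1.r 7)
[17] T1.load  rd  (counter 8, T1.r 8)
[18] T1.cas  hit  (counter 9, T1.r 8)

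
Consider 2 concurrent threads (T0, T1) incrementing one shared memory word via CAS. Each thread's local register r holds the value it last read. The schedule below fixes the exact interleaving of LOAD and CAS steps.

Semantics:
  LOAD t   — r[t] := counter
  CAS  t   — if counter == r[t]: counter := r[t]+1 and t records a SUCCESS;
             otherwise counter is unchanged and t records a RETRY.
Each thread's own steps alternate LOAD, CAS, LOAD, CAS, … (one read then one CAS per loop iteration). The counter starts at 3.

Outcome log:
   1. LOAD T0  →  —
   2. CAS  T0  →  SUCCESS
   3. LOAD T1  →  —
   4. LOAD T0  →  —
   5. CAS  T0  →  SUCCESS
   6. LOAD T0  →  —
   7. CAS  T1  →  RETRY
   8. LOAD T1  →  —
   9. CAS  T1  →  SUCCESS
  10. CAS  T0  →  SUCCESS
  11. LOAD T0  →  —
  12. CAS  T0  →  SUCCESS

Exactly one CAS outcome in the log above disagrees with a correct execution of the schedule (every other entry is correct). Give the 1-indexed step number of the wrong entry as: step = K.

step = 10

Reference trace:
   1) LOAD T0:  M=3  r_T0=3
   2) CAS  T0:  M=4  r_T0=3 ✓
   3) LOAD T1:  M=4  r_T1=4
   4) LOAD T0:  M=4  r_T0=4
   5) CAS  T0:  M=5  r_T0=4 ✓
   6) LOAD T0:  M=5  r_T0=5
   7) CAS  T1:  M=5  r_T1=4 ✗
   8) LOAD T1:  M=5  r_T1=5
   9) CAS  T1:  M=6  r_T1=5 ✓
  10) CAS  T0:  M=6  r_T0=5 ✗
  11) LOAD T0:  M=6  r_T0=6
  12) CAS  T0:  M=7  r_T0=6 ✓
Flip is step 10.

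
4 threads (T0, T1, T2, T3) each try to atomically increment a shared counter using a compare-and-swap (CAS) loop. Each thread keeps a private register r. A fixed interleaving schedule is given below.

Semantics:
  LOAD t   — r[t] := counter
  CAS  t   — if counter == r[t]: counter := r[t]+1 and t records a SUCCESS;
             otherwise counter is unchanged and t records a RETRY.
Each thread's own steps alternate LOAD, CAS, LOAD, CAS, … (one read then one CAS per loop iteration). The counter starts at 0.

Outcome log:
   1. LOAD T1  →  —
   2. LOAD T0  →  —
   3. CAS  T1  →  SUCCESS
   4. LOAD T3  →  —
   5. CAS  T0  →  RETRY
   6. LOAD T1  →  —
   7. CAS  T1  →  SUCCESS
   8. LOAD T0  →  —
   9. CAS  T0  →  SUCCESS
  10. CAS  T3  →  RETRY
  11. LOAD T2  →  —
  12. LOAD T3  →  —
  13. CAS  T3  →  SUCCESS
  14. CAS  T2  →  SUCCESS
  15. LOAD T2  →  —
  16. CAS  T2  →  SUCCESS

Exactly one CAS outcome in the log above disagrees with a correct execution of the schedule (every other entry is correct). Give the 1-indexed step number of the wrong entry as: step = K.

step = 14

Re-executing:
#1 T1 reads 0
#2 T0 reads 0
#3 T1 CAS(0→1) writes; counter now 1
#4 T3 reads 1
#5 T0 CAS(0→1) fails; counter now 1
#6 T1 reads 1
#7 T1 CAS(1→2) writes; counter now 2
#8 T0 reads 2
#9 T0 CAS(2→3) writes; counter now 3
#10 T3 CAS(1→2) fails; counter now 3
#11 T2 reads 3
#12 T3 reads 3
#13 T3 CAS(3→4) writes; counter now 4
#14 T2 CAS(3→4) fails; counter now 4
#15 T2 reads 4
#16 T2 CAS(4→5) writes; counter now 5
Mismatch at 14.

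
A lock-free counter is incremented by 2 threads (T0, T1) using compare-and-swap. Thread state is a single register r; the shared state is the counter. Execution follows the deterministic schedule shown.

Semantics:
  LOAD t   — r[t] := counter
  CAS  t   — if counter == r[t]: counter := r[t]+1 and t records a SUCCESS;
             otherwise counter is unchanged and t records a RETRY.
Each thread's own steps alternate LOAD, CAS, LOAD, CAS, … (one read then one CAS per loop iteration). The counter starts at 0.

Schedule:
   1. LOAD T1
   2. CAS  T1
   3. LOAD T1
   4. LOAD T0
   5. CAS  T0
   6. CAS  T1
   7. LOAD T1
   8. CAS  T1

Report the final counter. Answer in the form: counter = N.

T1 LOAD — after: cnt=0, r=0 — load
T1 CAS — after: cnt=1, r=0 — ok
T1 LOAD — after: cnt=1, r=1 — load
T0 LOAD — after: cnt=1, r=1 — load
T0 CAS — after: cnt=2, r=1 — ok
T1 CAS — after: cnt=2, r=1 — retry
T1 LOAD — after: cnt=2, r=2 — load
T1 CAS — after: cnt=3, r=2 — ok

counter = 3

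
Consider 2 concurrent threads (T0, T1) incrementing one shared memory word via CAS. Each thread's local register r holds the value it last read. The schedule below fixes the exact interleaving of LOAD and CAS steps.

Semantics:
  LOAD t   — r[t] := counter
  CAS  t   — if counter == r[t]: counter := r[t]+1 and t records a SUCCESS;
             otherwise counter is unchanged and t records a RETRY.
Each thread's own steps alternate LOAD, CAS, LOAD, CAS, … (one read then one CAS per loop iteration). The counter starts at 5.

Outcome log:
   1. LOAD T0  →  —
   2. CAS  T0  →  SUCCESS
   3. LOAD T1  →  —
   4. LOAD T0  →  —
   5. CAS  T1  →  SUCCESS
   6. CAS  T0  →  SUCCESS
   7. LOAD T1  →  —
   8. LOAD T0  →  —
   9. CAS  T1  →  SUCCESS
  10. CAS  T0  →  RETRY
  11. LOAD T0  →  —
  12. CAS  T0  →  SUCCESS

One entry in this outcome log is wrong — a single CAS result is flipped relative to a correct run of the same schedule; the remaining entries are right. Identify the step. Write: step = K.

Correct run:
#1 T0 reads 5
#2 T0 CAS(5→6) writes; counter now 6
#3 T1 reads 6
#4 T0 reads 6
#5 T1 CAS(6→7) writes; counter now 7
#6 T0 CAS(6→7) fails; counter now 7
#7 T1 reads 7
#8 T0 reads 7
#9 T1 CAS(7→8) writes; counter now 8
#10 T0 CAS(7→8) fails; counter now 8
#11 T0 reads 8
#12 T0 CAS(8→9) writes; counter now 9
Flip is step 6.

step = 6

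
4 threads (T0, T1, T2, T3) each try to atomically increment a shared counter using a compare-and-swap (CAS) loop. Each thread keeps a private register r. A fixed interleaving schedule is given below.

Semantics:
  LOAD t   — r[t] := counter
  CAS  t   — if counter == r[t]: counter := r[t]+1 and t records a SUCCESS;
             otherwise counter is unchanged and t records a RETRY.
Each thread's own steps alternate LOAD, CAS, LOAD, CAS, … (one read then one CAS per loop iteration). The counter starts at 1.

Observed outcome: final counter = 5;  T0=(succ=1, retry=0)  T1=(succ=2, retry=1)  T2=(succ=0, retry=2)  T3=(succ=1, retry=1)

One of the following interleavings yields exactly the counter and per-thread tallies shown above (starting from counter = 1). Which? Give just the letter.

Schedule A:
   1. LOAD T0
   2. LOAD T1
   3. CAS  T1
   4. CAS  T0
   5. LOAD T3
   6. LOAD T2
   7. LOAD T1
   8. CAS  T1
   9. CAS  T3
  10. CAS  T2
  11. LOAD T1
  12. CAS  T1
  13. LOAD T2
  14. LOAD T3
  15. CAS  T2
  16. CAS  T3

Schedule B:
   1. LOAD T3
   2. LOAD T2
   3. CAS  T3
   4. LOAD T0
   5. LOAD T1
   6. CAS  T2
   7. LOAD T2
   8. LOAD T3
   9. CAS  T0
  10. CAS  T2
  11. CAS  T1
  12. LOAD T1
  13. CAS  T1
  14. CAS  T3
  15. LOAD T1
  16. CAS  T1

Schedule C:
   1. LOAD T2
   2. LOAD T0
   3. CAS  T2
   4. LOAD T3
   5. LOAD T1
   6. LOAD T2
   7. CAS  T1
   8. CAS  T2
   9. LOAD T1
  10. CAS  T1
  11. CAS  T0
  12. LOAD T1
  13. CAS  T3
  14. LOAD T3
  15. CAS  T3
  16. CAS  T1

B

Simulating candidate B:
[1] T3.load  rd  (counter 1, T3.r 1)
[2] T2.load  rd  (counter 1, T2.r 1)
[3] T3.cas  hit  (counter 2, T3.r 1)
[4] T0.load  rd  (counter 2, T0.r 2)
[5] T1.load  rd  (counter 2, T1.r 2)
[6] T2.cas  miss  (counter 2, T2.r 1)
[7] T2.load  rd  (counter 2, T2.r 2)
[8] T3.load  rd  (counter 2, T3.r 2)
[9] T0.cas  hit  (counter 3, T0.r 2)
[10] T2.cas  miss  (counter 3, T2.r 2)
[11] T1.cas  miss  (counter 3, T1.r 2)
[12] T1.load  rd  (counter 3, T1.r 3)
[13] T1.cas  hit  (counter 4, T1.r 3)
[14] T3.cas  miss  (counter 4, T3.r 2)
[15] T1.load  rd  (counter 4, T1.r 4)
[16] T1.cas  hit  (counter 5, T1.r 4)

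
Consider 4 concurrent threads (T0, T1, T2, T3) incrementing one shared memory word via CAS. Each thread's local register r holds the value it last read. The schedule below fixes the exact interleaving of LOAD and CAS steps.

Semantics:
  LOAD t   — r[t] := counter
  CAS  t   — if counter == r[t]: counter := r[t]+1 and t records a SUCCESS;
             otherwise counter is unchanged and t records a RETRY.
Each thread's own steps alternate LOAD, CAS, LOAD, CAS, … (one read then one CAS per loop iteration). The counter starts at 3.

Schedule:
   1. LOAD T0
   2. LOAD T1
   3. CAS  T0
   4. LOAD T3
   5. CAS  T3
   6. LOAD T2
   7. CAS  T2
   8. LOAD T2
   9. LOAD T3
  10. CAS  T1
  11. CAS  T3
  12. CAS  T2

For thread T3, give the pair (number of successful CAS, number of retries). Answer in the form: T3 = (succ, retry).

#1 T0 reads 3
#2 T1 reads 3
#3 T0 CAS(3→4) writes; counter now 4
#4 T3 reads 4
#5 T3 CAS(4→5) writes; counter now 5
#6 T2 reads 5
#7 T2 CAS(5→6) writes; counter now 6
#8 T2 reads 6
#9 T3 reads 6
#10 T1 CAS(3→4) fails; counter now 6
#11 T3 CAS(6→7) writes; counter now 7
#12 T2 CAS(6→7) fails; counter now 7

T3 = (2, 0)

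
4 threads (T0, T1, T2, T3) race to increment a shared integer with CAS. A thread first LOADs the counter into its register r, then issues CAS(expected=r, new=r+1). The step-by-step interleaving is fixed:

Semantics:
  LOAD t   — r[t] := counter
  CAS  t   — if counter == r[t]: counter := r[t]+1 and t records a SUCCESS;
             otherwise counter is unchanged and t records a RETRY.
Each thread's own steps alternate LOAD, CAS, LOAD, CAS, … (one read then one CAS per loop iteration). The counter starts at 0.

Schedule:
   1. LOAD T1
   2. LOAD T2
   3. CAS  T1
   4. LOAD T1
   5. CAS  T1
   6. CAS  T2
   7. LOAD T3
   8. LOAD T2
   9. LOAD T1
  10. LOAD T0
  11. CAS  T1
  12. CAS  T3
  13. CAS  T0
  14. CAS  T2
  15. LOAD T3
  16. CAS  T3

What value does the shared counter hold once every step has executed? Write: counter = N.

1. LOAD T1 → mem=0 r[T1]=0 [LOAD]
2. LOAD T2 → mem=0 r[T2]=0 [LOAD]
3. CAS T1 → mem=1 r[T1]=0 [OK]
4. LOAD T1 → mem=1 r[T1]=1 [LOAD]
5. CAS T1 → mem=2 r[T1]=1 [OK]
6. CAS T2 → mem=2 r[T2]=0 [RETRY]
7. LOAD T3 → mem=2 r[T3]=2 [LOAD]
8. LOAD T2 → mem=2 r[T2]=2 [LOAD]
9. LOAD T1 → mem=2 r[T1]=2 [LOAD]
10. LOAD T0 → mem=2 r[T0]=2 [LOAD]
11. CAS T1 → mem=3 r[T1]=2 [OK]
12. CAS T3 → mem=3 r[T3]=2 [RETRY]
13. CAS T0 → mem=3 r[T0]=2 [RETRY]
14. CAS T2 → mem=3 r[T2]=2 [RETRY]
15. LOAD T3 → mem=3 r[T3]=3 [LOAD]
16. CAS T3 → mem=4 r[T3]=3 [OK]

counter = 4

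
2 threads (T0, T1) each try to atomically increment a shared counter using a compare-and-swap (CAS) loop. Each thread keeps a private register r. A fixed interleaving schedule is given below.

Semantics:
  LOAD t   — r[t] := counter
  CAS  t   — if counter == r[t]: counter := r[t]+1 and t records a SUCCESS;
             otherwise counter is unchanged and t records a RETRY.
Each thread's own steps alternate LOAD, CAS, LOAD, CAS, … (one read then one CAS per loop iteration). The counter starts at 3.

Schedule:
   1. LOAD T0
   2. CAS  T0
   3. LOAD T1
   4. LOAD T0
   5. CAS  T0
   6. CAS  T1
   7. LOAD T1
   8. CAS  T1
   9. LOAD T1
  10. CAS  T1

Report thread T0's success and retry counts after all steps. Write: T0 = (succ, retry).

T0 = (2, 0)

#1 T0 reads 3
#2 T0 CAS(3→4) writes; counter now 4
#3 T1 reads 4
#4 T0 reads 4
#5 T0 CAS(4→5) writes; counter now 5
#6 T1 CAS(4→5) fails; counter now 5
#7 T1 reads 5
#8 T1 CAS(5→6) writes; counter now 6
#9 T1 reads 6
#10 T1 CAS(6→7) writes; counter now 7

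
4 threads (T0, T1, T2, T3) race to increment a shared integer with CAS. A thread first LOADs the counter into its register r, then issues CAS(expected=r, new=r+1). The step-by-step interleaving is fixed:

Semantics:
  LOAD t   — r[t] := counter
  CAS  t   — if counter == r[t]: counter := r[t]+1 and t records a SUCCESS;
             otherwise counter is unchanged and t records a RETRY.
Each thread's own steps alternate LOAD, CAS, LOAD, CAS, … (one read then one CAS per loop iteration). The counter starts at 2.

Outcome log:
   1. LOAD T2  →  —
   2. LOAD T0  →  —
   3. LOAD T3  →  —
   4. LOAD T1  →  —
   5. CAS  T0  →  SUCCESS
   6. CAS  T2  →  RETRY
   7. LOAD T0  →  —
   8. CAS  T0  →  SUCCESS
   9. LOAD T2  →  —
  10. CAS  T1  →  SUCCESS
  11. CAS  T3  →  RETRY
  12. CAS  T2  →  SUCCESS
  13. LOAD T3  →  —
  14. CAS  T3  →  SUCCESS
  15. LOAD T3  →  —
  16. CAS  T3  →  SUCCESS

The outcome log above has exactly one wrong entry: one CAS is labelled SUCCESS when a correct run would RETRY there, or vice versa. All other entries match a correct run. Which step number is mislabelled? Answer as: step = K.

Re-executing:
#1 T2 reads 2
#2 T0 reads 2
#3 T3 reads 2
#4 T1 reads 2
#5 T0 CAS(2→3) writes; counter now 3
#6 T2 CAS(2→3) fails; counter now 3
#7 T0 reads 3
#8 T0 CAS(3→4) writes; counter now 4
#9 T2 reads 4
#10 T1 CAS(2→3) fails; counter now 4
#11 T3 CAS(2→3) fails; counter now 4
#12 T2 CAS(4→5) writes; counter now 5
#13 T3 reads 5
#14 T3 CAS(5→6) writes; counter now 6
#15 T3 reads 6
#16 T3 CAS(6→7) writes; counter now 7
Flip is step 10.

step = 10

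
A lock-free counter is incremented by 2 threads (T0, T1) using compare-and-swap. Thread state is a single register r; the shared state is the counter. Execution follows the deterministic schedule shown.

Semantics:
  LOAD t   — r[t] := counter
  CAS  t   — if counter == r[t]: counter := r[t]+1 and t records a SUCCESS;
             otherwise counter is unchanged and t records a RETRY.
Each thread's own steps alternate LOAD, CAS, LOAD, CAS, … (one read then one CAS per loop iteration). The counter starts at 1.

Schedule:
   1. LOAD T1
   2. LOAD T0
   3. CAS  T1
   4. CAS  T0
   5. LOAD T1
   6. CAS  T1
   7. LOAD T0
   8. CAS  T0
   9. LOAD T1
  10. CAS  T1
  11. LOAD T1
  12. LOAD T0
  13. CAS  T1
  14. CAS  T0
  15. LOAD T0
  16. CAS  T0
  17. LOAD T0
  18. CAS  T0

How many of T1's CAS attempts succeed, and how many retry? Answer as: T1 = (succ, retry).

   1) LOAD T1:  M=1  r_T1=1
   2) LOAD T0:  M=1  r_T0=1
   3) CAS  T1:  M=2  r_T1=1 ✓
   4) CAS  T0:  M=2  r_T0=1 ✗
   5) LOAD T1:  M=2  r_T1=2
   6) CAS  T1:  M=3  r_T1=2 ✓
   7) LOAD T0:  M=3  r_T0=3
   8) CAS  T0:  M=4  r_T0=3 ✓
   9) LOAD T1:  M=4  r_T1=4
  10) CAS  T1:  M=5  r_T1=4 ✓
  11) LOAD T1:  M=5  r_T1=5
  12) LOAD T0:  M=5  r_T0=5
  13) CAS  T1:  M=6  r_T1=5 ✓
  14) CAS  T0:  M=6  r_T0=5 ✗
  15) LOAD T0:  M=6  r_T0=6
  16) CAS  T0:  M=7  r_T0=6 ✓
  17) LOAD T0:  M=7  r_T0=7
  18) CAS  T0:  M=8  r_T0=7 ✓

T1 = (4, 0)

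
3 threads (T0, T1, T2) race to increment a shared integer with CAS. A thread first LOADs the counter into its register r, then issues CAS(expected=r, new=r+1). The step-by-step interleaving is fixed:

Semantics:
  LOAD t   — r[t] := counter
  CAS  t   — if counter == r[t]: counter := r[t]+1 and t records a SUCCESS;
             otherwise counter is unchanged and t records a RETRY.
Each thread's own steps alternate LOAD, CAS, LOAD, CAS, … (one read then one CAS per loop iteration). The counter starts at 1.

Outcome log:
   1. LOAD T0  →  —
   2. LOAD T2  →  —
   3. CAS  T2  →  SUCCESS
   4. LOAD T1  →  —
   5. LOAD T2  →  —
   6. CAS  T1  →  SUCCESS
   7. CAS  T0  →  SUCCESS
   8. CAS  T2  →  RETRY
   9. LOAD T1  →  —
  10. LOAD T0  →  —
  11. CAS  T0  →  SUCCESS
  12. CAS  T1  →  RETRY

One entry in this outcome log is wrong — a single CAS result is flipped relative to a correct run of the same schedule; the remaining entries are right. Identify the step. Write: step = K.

step = 7

Reference trace:
   1) LOAD T0:  M=1  r_T0=1
   2) LOAD T2:  M=1  r_T2=1
   3) CAS  T2:  M=2  r_T2=1 ✓
   4) LOAD T1:  M=2  r_T1=2
   5) LOAD T2:  M=2  r_T2=2
   6) CAS  T1:  M=3  r_T1=2 ✓
   7) CAS  T0:  M=3  r_T0=1 ✗
   8) CAS  T2:  M=3  r_T2=2 ✗
   9) LOAD T1:  M=3  r_T1=3
  10) LOAD T0:  M=3  r_T0=3
  11) CAS  T0:  M=4  r_T0=3 ✓
  12) CAS  T1:  M=4  r_T1=3 ✗
Mismatch at 7.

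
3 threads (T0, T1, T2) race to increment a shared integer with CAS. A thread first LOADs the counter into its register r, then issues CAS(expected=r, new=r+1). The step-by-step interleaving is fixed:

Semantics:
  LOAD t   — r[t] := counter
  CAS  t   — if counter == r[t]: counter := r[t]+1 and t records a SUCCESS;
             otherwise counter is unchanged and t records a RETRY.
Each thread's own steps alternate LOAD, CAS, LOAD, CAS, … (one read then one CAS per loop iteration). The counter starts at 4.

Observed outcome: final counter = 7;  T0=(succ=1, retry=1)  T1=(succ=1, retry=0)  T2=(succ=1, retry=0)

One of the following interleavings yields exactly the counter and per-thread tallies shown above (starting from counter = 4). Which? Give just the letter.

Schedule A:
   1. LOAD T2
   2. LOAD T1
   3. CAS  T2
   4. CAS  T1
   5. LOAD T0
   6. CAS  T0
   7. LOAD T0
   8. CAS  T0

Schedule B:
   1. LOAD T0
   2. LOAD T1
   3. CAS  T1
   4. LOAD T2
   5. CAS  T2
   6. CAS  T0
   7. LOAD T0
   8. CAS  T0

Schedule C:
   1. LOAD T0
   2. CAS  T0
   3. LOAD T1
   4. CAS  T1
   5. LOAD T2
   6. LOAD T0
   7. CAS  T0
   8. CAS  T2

Run B:
step 1: T0 LOAD ⇒ load; ctr=4 reg=4
step 2: T1 LOAD ⇒ load; ctr=4 reg=4
step 3: T1 CAS ⇒ ok; ctr=5 reg=4
step 4: T2 LOAD ⇒ load; ctr=5 reg=5
step 5: T2 CAS ⇒ ok; ctr=6 reg=5
step 6: T0 CAS ⇒ retry; ctr=6 reg=4
step 7: T0 LOAD ⇒ load; ctr=6 reg=6
step 8: T0 CAS ⇒ ok; ctr=7 reg=6

B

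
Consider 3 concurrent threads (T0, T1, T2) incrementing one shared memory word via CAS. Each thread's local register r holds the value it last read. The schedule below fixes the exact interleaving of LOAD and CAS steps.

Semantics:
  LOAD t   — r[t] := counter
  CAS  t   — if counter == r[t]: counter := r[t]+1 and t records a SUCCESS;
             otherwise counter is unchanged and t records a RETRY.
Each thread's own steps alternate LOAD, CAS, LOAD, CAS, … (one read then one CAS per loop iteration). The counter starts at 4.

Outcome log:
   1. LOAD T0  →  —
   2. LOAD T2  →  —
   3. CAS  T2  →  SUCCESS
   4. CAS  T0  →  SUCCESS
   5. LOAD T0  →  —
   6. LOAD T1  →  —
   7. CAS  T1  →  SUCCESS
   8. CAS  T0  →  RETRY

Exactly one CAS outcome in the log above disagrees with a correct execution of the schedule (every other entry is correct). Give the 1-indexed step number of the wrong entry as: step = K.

Re-executing:
[1] T0.load  rd  (counter 4, T0.r 4)
[2] T2.load  rd  (counter 4, T2.r 4)
[3] T2.cas  hit  (counter 5, T2.r 4)
[4] T0.cas  miss  (counter 5, T0.r 4)
[5] T0.load  rd  (counter 5, T0.r 5)
[6] T1.load  rd  (counter 5, T1.r 5)
[7] T1.cas  hit  (counter 6, T1.r 5)
[8] T0.cas  miss  (counter 6, T0.r 5)
Log disagrees first at step 4.

step = 4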